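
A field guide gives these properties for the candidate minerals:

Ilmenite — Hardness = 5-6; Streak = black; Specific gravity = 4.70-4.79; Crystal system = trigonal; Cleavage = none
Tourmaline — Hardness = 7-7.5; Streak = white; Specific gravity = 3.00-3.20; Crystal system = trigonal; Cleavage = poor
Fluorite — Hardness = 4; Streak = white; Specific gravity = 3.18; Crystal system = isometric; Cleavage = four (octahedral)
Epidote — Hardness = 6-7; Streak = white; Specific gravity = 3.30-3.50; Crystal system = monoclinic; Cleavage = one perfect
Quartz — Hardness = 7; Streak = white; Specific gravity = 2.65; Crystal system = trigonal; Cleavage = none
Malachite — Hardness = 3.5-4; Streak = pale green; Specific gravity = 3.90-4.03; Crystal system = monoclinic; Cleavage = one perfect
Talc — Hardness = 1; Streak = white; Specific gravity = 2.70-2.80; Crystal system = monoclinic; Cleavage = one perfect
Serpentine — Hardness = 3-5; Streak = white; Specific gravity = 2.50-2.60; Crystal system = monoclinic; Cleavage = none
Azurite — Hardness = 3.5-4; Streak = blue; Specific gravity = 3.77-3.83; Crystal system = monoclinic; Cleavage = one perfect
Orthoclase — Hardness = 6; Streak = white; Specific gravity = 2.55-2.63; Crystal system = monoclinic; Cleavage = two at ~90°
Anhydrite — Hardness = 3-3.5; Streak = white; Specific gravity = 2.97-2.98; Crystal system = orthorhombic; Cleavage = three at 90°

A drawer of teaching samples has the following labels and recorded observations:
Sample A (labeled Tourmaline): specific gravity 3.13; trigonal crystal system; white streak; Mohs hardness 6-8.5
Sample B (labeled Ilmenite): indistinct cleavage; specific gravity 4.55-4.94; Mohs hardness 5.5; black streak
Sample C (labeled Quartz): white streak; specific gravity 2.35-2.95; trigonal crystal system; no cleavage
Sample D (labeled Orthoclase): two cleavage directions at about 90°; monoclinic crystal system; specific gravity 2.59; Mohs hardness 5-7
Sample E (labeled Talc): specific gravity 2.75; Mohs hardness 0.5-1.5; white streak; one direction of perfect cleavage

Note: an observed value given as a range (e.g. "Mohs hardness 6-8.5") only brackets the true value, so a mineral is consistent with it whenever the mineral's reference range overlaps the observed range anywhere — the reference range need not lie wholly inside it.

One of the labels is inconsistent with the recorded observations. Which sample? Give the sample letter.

Sample A: nothing contradicts Tourmaline.
Sample B: indistinct cleavage is outside the reference for Ilmenite (cleavage none) — mislabeled.
Sample C: nothing contradicts Quartz.
Sample D: nothing contradicts Orthoclase.
Sample E: nothing contradicts Talc.
The mislabeled specimen is B.

B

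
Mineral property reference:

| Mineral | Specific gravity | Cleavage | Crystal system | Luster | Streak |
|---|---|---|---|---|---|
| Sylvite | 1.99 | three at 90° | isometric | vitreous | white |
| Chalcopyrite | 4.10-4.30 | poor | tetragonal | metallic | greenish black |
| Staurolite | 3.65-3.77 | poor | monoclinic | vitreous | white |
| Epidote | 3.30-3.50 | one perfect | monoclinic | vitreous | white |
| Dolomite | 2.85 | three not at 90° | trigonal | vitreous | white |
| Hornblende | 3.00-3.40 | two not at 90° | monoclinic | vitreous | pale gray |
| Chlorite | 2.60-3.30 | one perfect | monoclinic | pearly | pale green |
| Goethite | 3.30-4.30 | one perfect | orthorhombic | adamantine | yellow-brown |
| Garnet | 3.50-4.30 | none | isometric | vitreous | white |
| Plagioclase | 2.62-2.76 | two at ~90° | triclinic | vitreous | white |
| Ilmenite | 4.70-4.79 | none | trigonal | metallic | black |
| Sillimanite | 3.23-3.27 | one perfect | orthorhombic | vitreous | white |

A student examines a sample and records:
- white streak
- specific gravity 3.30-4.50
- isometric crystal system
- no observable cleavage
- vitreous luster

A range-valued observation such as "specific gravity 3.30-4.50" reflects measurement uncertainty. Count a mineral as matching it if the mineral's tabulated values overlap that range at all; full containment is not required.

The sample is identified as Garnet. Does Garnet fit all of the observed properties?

White streak — agrees with Garnet (white streak).
Specific gravity 3.30-4.50 — agrees with Garnet (SG 3.50-4.30).
Isometric crystal system — agrees with Garnet (isometric system).
No observable cleavage — agrees with Garnet (cleavage none).
Vitreous luster — agrees with Garnet (vitreous luster).
Nothing contradicts Garnet.

Yes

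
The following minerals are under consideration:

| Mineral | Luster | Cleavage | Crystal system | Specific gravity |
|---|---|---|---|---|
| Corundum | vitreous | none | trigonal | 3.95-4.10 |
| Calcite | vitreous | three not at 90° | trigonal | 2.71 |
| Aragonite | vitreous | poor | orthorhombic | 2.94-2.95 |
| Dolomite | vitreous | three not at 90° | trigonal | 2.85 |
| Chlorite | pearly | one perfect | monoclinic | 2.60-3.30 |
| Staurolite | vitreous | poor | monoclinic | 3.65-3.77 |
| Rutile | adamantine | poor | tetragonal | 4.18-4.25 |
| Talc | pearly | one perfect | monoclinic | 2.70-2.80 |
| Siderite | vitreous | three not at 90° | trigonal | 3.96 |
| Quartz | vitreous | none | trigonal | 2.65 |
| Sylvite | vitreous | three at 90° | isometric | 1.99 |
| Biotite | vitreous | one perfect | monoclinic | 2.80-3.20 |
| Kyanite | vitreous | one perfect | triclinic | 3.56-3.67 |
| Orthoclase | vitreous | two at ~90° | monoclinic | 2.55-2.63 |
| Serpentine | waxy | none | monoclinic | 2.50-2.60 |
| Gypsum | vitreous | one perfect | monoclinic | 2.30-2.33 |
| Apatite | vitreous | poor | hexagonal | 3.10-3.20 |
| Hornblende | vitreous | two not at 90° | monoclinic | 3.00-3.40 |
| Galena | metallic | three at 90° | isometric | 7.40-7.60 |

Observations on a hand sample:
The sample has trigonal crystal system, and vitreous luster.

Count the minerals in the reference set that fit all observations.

5

Trigonal crystal system: only Corundum, Calcite, Dolomite, Siderite, Quartz remain.
Vitreous luster: every remaining candidate is consistent.
Consistent with every observation: Calcite, Corundum, Dolomite, Quartz, Siderite.
That is 5 minerals.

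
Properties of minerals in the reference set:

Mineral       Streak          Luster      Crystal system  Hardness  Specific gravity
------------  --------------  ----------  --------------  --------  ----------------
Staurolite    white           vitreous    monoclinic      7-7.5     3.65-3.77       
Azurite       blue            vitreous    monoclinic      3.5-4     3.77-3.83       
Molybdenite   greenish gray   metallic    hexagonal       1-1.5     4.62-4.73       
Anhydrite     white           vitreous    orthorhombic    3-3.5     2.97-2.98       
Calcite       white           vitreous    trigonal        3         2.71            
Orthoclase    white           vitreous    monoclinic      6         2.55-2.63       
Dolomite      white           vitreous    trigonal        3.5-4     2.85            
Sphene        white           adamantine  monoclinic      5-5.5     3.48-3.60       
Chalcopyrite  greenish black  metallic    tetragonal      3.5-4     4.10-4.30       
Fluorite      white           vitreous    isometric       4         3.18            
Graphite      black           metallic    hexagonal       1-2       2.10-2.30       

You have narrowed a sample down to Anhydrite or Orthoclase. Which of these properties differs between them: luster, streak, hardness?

hardness

Luster: both vitreous — no difference.
Streak: both white — no difference.
Hardness: Anhydrite 3-3.5, Orthoclase 6 — distinct.
Hardness is the diagnostic property here.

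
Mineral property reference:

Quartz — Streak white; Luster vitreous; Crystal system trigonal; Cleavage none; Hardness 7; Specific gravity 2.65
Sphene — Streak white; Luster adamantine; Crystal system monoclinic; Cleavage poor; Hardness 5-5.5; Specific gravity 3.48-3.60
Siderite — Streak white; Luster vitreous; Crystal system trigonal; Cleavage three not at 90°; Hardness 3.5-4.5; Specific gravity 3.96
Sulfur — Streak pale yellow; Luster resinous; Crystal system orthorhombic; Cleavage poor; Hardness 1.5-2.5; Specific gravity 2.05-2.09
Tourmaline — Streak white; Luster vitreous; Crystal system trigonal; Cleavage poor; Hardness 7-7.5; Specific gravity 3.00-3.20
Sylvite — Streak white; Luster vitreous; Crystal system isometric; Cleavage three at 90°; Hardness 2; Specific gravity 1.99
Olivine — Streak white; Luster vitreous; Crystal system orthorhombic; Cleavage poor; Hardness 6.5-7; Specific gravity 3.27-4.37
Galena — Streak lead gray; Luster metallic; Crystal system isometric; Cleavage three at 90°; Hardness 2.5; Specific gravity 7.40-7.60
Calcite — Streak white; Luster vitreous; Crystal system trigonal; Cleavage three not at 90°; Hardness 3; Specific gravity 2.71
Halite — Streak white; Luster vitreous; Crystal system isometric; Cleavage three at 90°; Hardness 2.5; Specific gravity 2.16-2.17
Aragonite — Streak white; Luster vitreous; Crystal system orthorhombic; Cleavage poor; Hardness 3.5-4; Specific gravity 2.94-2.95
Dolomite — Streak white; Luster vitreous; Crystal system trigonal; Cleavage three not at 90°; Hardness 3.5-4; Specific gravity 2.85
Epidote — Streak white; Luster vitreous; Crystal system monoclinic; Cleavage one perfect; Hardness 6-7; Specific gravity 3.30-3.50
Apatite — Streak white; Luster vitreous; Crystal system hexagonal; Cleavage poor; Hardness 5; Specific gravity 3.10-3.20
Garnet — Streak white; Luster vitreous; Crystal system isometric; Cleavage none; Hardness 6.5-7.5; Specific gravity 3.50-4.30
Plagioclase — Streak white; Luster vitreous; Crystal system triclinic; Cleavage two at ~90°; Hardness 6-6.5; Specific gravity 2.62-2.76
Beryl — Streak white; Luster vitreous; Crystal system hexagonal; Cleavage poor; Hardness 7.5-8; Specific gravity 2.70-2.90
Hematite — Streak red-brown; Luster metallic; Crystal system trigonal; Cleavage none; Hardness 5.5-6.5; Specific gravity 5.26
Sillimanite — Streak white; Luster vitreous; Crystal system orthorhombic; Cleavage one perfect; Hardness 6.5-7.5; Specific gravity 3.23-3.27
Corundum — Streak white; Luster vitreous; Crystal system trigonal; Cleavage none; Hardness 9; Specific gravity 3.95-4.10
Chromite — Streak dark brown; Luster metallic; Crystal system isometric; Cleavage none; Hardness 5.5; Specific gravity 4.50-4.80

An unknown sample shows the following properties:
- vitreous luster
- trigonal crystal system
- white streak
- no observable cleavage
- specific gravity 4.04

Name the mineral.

Vitreous luster rules out Sphene, Sulfur, Galena, Hematite, Chromite.
Trigonal crystal system — leaves Quartz, Siderite, Tourmaline, Calcite, Dolomite, Corundum.
White streak — all remaining candidates fit.
No observable cleavage — Quartz, Corundum remain.
Specific gravity 4.04 rules out Quartz.
Corundum is the sole remaining match.

Corundum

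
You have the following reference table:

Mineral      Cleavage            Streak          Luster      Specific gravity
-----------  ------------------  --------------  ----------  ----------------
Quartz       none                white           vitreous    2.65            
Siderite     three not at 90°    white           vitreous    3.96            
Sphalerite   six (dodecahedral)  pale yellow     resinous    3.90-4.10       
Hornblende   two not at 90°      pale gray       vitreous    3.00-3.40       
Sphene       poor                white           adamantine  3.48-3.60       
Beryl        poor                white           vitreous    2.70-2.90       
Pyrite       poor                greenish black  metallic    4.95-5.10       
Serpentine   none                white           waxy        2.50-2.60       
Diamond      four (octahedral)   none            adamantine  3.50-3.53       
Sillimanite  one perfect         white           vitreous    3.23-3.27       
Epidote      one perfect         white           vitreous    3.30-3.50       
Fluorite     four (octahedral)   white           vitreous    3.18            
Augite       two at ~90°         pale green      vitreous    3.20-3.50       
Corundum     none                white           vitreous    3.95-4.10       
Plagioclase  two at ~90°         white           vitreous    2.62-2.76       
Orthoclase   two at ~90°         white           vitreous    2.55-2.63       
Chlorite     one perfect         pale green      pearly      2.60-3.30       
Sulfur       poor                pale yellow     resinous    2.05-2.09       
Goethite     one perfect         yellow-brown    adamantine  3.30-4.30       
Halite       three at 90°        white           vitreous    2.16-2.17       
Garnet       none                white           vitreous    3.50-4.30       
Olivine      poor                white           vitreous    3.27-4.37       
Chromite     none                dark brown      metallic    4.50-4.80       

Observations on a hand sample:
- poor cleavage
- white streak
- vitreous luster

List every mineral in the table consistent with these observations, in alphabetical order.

Poor cleavage: narrows the field to Sphene, Beryl, Pyrite, Sulfur, Olivine.
White streak eliminates Pyrite, Sulfur.
Vitreous luster eliminates Sphene.
The minerals that satisfy all observations are Beryl, Olivine.

Beryl, Olivine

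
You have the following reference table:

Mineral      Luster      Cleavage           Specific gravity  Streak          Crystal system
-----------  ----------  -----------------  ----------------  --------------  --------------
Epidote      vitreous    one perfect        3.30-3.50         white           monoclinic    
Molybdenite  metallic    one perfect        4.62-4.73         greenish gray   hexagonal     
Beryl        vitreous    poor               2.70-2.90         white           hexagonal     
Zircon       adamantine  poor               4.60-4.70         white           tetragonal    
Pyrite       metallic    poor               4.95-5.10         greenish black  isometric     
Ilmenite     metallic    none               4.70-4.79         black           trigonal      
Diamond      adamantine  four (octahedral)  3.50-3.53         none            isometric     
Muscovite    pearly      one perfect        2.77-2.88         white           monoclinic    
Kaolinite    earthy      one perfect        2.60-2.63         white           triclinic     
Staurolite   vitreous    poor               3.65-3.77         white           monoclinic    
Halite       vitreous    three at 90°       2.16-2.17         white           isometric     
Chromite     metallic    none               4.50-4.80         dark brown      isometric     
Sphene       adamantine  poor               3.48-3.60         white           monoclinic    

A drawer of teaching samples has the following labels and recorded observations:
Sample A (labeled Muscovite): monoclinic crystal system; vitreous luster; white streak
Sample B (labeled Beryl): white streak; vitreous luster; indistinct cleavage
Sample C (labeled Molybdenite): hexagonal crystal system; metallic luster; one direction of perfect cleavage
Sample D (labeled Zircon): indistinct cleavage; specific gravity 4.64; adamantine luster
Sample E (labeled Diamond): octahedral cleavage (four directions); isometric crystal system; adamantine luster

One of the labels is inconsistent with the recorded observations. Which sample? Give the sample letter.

Sample A: Muscovite has pearly luster, but the record shows vitreous luster — this label is wrong.
Sample B: every observation is compatible with the reference values for Beryl.
Sample C: every observation is compatible with the reference values for Molybdenite.
Sample D: every observation is compatible with the reference values for Zircon.
Sample E: every observation is compatible with the reference values for Diamond.
Sample A is the mislabeled one.

A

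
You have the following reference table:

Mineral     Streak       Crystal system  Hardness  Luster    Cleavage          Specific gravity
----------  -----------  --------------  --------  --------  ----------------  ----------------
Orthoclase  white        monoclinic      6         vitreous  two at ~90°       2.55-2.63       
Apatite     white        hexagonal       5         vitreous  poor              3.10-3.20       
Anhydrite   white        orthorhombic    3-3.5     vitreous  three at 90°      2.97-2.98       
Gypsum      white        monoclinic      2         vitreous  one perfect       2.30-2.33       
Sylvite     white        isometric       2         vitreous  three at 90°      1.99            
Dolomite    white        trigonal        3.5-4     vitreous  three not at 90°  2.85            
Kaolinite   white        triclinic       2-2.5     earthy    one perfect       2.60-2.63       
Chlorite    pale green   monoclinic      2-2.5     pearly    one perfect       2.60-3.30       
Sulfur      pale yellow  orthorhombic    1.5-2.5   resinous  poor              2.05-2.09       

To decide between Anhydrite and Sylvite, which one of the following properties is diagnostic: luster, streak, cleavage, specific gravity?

specific gravity

Luster: both vitreous — same for both.
Streak: both white — same for both.
Cleavage: both three at 90° — same for both.
Specific gravity: Anhydrite 2.97-2.98, Sylvite 1.99 — distinct.
Only specific gravity differs between Anhydrite and Sylvite among the listed tests.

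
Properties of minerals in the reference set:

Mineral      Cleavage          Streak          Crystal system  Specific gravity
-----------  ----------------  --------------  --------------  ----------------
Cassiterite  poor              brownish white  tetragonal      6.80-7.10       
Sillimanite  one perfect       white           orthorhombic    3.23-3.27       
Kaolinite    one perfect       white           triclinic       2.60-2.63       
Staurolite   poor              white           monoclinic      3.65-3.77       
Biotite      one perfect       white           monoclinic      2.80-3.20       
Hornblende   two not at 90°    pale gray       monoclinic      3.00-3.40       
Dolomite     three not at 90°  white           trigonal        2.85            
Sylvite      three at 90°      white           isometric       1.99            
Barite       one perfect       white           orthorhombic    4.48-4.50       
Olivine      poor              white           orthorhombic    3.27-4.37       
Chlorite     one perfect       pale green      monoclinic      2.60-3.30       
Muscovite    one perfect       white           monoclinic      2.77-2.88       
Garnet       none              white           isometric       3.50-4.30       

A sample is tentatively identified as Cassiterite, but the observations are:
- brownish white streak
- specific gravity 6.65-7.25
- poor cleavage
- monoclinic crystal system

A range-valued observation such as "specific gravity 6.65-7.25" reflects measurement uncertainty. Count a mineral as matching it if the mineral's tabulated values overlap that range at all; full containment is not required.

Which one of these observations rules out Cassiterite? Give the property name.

crystal system

Brownish white streak: Cassiterite has brownish white streak — consistent.
Specific gravity 6.65-7.25: Cassiterite has SG 6.80-7.10 — consistent.
Poor cleavage: Cassiterite has cleavage poor — consistent.
Monoclinic crystal system: Cassiterite has tetragonal system — inconsistent.
Only the crystal system is inconsistent.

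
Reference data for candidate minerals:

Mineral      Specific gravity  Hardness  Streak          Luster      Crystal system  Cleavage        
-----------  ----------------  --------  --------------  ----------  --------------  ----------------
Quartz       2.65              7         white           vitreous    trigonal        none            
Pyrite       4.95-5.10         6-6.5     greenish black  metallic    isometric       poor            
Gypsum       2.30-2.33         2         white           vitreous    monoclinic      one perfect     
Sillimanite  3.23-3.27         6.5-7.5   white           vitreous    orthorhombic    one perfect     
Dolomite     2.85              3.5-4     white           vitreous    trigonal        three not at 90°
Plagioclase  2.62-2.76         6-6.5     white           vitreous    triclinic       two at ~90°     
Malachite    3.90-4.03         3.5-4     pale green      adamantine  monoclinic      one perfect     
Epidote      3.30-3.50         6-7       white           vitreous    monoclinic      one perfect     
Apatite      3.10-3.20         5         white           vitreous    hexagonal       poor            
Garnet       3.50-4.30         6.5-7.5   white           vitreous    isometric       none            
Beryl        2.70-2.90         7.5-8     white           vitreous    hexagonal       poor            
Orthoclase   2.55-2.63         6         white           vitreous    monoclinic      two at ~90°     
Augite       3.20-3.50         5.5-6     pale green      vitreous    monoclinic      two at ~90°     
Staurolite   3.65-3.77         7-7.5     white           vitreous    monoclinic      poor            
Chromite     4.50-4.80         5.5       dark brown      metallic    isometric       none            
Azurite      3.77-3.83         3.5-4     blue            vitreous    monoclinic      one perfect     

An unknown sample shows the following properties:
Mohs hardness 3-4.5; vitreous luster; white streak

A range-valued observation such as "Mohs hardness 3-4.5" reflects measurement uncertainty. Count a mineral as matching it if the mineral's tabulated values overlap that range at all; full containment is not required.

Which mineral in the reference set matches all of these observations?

Mohs hardness 3-4.5 — leaves Dolomite, Malachite, Azurite.
Vitreous luster excludes Malachite.
White streak rules out Azurite.
Dolomite is the sole remaining match.

Dolomite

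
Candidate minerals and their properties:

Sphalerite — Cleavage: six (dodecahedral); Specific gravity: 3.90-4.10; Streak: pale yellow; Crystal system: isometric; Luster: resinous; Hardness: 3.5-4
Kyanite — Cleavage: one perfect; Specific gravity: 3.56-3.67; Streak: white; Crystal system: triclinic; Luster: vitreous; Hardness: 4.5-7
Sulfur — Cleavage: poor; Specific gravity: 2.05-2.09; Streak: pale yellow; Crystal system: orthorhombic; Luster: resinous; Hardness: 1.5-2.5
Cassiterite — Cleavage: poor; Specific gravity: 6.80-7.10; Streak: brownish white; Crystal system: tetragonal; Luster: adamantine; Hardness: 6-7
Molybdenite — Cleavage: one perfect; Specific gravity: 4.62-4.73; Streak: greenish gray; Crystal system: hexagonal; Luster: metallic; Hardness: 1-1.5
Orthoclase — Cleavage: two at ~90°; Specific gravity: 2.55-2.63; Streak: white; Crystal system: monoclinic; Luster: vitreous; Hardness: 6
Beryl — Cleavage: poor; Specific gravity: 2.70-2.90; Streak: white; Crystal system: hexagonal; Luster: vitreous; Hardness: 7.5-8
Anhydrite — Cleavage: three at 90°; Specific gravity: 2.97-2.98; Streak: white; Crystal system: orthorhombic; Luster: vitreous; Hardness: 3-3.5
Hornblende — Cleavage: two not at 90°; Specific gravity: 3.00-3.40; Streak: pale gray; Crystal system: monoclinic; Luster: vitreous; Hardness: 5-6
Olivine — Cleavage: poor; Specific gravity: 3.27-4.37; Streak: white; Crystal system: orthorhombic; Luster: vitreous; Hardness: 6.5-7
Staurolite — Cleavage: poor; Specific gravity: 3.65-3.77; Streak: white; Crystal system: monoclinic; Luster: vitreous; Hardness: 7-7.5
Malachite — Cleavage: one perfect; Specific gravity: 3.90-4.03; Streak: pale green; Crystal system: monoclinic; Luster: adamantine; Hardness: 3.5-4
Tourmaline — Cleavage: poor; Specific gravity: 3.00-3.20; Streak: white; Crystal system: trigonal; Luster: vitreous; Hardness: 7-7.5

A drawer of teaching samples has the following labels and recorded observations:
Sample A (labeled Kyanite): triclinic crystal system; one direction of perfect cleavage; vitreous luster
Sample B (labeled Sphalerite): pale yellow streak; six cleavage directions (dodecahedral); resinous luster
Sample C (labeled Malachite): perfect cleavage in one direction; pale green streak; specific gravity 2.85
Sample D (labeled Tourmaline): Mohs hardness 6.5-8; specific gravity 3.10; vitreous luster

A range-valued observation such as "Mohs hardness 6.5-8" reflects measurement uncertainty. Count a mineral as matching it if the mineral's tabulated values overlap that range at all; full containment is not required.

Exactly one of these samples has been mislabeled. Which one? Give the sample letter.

C

Sample A: observations are consistent with Kyanite.
Sample B: observations are consistent with Sphalerite.
Sample C: Malachite has SG 3.90-4.03, but the record shows specific gravity 2.85 — this label is wrong.
Sample D: observations are consistent with Tourmaline.
Only sample C is inconsistent with its label.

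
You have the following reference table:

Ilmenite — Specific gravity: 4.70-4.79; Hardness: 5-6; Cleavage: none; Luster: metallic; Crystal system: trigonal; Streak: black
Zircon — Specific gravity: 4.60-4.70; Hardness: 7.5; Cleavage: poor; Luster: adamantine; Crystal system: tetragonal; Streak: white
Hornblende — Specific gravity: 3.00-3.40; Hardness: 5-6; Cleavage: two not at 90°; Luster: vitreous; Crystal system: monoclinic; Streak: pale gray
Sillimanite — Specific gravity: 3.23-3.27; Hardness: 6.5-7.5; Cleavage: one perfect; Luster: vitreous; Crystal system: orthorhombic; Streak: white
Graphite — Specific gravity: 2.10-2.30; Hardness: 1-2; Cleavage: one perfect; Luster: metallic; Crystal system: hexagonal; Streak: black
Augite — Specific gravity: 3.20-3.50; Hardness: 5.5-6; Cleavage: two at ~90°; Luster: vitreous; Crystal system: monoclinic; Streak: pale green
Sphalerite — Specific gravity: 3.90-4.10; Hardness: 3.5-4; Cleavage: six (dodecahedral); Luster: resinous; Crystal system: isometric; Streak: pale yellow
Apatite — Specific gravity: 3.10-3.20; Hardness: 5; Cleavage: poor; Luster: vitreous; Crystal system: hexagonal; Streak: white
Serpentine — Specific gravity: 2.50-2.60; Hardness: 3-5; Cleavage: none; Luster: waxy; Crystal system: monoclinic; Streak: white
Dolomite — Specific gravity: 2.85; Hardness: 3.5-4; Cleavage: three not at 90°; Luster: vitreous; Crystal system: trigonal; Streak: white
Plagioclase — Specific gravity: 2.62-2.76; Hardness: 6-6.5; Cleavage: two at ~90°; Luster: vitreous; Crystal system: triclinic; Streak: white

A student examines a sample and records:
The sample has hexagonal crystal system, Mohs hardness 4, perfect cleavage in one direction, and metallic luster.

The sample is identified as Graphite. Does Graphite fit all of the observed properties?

No

Hexagonal crystal system — matches Graphite (hexagonal system).
Mohs hardness 4 — Graphite has hardness 1-2; inconsistent.
Perfect cleavage in one direction — matches Graphite (cleavage one perfect).
Metallic luster — matches Graphite (metallic luster).
Hardness alone is enough to reject Graphite.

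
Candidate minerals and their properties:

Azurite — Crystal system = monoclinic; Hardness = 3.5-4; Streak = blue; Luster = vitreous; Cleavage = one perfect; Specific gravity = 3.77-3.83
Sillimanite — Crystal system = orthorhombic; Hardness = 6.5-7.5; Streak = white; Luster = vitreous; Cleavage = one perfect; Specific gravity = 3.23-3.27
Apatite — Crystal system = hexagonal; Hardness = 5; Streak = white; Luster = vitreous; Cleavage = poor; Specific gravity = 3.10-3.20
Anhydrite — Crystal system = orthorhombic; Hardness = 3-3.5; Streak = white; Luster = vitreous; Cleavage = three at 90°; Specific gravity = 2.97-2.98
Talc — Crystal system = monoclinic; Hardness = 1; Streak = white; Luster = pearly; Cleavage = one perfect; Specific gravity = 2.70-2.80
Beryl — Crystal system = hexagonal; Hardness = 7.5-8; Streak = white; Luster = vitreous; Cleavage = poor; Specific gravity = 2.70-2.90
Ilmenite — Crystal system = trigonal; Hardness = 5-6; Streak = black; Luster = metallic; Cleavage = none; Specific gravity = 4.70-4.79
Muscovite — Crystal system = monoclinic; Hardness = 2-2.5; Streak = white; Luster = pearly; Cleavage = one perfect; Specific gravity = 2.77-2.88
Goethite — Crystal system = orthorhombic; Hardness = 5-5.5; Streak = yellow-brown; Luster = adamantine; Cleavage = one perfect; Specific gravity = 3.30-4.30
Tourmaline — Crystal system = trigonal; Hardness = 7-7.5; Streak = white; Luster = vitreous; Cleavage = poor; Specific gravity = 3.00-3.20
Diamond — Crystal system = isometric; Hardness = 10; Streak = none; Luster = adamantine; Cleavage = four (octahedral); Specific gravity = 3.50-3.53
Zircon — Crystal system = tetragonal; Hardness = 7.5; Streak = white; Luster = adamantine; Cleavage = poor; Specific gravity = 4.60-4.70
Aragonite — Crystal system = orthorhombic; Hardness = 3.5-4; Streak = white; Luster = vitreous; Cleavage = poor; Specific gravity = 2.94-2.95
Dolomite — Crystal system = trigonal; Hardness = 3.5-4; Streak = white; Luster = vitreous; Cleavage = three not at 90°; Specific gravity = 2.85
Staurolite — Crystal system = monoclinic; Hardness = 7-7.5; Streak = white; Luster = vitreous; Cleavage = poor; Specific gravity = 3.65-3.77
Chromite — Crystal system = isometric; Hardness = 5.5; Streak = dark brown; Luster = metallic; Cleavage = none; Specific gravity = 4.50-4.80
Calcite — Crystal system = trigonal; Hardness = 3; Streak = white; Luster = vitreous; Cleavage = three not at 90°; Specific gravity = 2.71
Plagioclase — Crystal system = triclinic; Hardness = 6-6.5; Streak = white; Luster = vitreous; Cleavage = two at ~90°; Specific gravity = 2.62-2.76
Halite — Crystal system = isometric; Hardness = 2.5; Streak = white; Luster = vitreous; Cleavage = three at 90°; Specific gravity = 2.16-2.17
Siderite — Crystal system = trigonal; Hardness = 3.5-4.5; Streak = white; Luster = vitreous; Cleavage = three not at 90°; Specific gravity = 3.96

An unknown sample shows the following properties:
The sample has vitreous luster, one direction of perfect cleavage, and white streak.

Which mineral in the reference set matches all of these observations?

Vitreous luster: Azurite, Sillimanite, Apatite, Anhydrite, Beryl, Tourmaline, Aragonite, Dolomite, Staurolite, Calcite, Plagioclase, Halite, Siderite remain.
One direction of perfect cleavage: Azurite, Sillimanite remain.
White streak excludes Azurite.
Sillimanite is the sole remaining match.

Sillimanite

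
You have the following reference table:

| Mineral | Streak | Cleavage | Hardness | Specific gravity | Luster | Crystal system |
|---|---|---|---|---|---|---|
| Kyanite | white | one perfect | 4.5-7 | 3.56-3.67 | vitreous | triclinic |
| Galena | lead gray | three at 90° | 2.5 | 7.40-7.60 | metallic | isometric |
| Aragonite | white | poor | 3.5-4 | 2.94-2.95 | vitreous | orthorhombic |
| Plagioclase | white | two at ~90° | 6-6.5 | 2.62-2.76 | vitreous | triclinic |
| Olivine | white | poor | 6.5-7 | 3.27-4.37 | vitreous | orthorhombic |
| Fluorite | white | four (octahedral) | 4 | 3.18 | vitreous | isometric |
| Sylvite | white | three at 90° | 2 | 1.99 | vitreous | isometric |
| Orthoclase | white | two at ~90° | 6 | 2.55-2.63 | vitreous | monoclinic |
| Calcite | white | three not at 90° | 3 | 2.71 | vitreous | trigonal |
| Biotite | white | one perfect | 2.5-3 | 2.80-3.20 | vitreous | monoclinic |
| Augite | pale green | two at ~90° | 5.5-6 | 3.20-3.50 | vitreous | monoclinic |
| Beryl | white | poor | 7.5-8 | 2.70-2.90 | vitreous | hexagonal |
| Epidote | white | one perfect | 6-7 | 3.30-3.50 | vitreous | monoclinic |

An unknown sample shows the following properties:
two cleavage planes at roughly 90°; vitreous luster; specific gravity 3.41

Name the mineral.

Augite

Two cleavage planes at roughly 90° — leaves Plagioclase, Orthoclase, Augite.
Vitreous luster — every remaining candidate is consistent.
Specific gravity 3.41 — Augite remains.
Only Augite satisfies all observations.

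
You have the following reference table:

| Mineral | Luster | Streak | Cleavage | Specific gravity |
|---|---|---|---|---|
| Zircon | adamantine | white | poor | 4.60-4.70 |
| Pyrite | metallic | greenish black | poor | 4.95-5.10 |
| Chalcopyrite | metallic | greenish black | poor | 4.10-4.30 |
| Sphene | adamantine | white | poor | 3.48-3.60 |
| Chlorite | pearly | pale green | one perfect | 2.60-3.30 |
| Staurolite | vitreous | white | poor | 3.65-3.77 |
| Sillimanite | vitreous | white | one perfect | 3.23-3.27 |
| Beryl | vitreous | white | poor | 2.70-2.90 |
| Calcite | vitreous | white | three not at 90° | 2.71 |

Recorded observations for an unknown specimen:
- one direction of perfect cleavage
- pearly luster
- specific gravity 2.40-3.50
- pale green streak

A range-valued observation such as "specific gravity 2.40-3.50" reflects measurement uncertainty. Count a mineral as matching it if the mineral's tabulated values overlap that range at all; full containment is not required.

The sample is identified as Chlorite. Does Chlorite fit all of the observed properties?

Yes

One direction of perfect cleavage — matches Chlorite (cleavage one perfect).
Pearly luster — matches Chlorite (pearly luster).
Specific gravity 2.40-3.50 — matches Chlorite (SG 2.60-3.30).
Pale green streak — matches Chlorite (pale green streak).
Nothing contradicts Chlorite.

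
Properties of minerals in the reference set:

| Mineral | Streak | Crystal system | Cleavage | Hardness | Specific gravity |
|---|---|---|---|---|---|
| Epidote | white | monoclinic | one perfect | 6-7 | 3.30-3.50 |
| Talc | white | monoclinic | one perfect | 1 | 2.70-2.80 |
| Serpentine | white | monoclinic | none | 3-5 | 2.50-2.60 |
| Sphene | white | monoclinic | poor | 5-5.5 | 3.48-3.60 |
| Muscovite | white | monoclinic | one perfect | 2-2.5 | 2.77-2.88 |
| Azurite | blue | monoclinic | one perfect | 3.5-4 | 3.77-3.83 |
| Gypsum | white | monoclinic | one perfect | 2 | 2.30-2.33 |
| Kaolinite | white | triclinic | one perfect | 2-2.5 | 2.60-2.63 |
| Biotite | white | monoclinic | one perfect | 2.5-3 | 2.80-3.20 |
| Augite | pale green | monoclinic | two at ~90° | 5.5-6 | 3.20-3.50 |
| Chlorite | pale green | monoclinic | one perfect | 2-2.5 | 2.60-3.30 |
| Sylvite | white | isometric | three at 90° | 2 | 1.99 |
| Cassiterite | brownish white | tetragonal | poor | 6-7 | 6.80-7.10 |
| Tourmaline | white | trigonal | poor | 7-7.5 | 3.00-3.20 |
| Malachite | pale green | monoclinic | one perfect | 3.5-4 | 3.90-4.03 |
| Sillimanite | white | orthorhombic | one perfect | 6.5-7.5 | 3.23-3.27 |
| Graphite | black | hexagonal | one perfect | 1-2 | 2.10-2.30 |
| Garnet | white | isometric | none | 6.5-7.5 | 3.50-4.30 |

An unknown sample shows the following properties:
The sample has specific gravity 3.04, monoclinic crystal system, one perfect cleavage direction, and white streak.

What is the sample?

Biotite

Specific gravity 3.04: Biotite, Chlorite, Tourmaline remain.
Monoclinic crystal system rules out Tourmaline.
One perfect cleavage direction: consistent with all remaining minerals.
White streak is inconsistent with Chlorite.
The only mineral consistent with every observation is Biotite.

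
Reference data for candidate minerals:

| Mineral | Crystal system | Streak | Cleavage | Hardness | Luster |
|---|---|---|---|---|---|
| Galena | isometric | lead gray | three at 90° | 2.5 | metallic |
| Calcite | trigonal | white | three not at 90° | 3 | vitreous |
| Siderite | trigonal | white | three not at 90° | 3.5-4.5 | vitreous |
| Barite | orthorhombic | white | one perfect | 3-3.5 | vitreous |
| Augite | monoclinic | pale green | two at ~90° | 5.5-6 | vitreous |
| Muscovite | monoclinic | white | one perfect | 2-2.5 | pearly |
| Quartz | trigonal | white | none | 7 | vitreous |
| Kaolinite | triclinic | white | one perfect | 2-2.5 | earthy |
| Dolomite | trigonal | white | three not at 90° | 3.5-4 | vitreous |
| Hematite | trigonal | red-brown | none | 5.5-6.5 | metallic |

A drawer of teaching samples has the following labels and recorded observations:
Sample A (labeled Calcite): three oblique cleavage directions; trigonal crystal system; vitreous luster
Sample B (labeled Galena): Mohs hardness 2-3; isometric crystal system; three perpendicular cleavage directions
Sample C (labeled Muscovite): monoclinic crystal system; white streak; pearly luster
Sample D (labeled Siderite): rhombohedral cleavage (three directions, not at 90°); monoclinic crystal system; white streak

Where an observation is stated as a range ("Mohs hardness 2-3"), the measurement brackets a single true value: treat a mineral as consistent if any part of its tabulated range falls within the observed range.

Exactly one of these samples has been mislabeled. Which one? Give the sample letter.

D

Sample A: every observation is compatible with the reference values for Calcite.
Sample B: every observation is compatible with the reference values for Galena.
Sample C: every observation is compatible with the reference values for Muscovite.
Sample D: Siderite has trigonal system, but the record shows monoclinic crystal system — this label is wrong.
Sample D is the mislabeled one.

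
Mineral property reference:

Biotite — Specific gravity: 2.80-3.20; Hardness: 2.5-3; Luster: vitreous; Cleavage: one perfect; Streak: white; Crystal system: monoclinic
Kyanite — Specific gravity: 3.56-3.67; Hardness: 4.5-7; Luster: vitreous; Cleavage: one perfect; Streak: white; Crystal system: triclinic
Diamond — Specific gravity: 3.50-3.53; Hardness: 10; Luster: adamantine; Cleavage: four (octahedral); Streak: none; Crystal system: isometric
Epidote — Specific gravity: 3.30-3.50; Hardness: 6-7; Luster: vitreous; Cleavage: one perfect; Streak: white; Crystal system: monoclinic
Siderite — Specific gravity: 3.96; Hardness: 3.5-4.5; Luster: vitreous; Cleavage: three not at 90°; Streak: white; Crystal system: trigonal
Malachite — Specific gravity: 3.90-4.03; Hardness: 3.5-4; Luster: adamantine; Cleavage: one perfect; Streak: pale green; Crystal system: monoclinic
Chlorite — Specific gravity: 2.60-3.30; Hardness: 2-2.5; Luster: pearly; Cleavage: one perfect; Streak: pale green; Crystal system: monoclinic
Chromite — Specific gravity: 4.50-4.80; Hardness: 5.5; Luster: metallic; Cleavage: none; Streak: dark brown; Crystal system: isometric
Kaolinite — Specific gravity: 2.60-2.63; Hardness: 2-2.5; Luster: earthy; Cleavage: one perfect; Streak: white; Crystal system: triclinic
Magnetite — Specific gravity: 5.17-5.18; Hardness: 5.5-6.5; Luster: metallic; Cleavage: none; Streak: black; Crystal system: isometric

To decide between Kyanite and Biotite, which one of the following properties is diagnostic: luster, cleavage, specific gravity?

Luster: both vitreous — shared.
Cleavage: both one perfect — shared.
Specific gravity: Kyanite 3.56-3.67, Biotite 2.80-3.20 — these differ.
Specific gravity is the diagnostic property here.

specific gravity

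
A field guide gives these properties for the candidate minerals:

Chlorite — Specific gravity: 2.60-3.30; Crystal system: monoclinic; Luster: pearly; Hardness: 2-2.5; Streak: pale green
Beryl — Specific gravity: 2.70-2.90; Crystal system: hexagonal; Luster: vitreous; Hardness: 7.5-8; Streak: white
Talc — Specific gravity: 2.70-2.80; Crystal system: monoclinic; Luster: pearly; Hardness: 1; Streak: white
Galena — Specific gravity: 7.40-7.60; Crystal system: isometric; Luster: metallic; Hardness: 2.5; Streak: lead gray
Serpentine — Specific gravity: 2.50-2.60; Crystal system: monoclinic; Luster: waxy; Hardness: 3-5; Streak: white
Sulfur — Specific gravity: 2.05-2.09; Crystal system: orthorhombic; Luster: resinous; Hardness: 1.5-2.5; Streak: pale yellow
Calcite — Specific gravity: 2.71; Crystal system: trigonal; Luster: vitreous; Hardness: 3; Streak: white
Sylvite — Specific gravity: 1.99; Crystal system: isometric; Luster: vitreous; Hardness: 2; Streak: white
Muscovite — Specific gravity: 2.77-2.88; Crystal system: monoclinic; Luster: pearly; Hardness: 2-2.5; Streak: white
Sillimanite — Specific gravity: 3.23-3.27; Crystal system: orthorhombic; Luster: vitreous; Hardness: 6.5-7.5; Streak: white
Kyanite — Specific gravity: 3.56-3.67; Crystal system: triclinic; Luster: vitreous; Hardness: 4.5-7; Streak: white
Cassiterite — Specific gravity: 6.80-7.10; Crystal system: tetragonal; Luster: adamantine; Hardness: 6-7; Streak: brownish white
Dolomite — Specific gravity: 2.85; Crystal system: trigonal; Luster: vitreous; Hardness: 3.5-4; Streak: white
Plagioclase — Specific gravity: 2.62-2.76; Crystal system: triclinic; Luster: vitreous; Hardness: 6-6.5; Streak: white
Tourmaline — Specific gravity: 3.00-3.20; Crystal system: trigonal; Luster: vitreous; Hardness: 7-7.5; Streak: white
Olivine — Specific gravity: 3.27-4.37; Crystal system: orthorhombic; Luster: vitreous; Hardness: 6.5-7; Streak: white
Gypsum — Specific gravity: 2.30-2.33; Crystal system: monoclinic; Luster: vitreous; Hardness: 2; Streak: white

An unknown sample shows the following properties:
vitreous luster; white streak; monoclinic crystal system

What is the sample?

Gypsum

Vitreous luster — Beryl, Calcite, Sylvite, Sillimanite, Kyanite, Dolomite, Plagioclase, Tourmaline, Olivine, Gypsum remain.
White streak — all remaining candidates fit.
Monoclinic crystal system — only Gypsum remains.
Gypsum is the sole remaining match.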